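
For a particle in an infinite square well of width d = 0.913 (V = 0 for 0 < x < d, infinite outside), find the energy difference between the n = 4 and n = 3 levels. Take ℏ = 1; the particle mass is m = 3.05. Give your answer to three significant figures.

ΔE = 13.6

E_n = n²π²ℏ²/(2md²), so ΔE = (4² − 3²) π²ℏ²/(2md²).
ΔE = 7 × π² / (2 × 3.05 × 0.913²) = 13.59.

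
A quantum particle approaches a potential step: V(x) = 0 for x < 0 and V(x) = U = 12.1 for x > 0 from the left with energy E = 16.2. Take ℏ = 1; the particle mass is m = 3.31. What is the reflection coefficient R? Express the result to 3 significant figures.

R = 0.109

On each side the TISE gives plane waves with k = √(2m(E − V))/ℏ: k₁ = √(2·3.31·16.2) = 10.36, k₂ = √(2·3.31·4.1) = 5.210.
Continuity of ψ and ψ′ at the step yields the reflection amplitude r = (k₁ − k₂)/(k₁ + k₂) = 0.3306; thus R = |r|² = 0.1093, T = 0.8907.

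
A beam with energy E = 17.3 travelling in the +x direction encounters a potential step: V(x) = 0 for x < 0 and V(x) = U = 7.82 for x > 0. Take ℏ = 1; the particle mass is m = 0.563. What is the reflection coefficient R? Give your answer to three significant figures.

R = 0.0223

The wavenumbers are k₁ = √(2mE)/ℏ = 4.414 on the left and k₂ = √(2m(E − U))/ℏ = 3.267 on the right.
Continuity of ψ and ψ′ at the step yields the reflection amplitude r = (k₁ − k₂)/(k₁ + k₂) = 0.1493; thus R = |r|² = 0.02228, T = 0.9777.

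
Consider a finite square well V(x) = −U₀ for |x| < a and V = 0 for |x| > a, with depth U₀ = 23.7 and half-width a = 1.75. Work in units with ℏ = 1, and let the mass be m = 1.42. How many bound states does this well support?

The dimensionless depth is z₀ = a√(2mU₀)/ℏ = 1.75 × √(67.31) = 14.36.
A new bound state (alternating even/odd) appears each time z₀ passes a multiple of π/2, so N = ⌊2z₀/π⌋ + 1 = ⌊9.140⌋ + 1 = 10.

N = 10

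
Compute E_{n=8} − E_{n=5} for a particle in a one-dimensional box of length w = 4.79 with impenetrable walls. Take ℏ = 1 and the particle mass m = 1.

E_n = n²π²ℏ²/(2mw²), so ΔE = (8² − 5²) π²ℏ²/(2mw²).
ΔE = 39 × π² / (2 × 1 × 4.79²) = 8.388.

ΔE = 8.39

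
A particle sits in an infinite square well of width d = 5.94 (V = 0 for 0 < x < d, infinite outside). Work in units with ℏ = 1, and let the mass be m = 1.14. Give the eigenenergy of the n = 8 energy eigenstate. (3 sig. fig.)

E = 7.85

The infinite-well eigenfunctions ψ_n = √(2/d) sin(nπx/d) vanish at both walls, giving E_n = n²π²ℏ²/(2md²).
E_8 = 8² × π² / (2 × 1.14 × 5.94²) = 7.852.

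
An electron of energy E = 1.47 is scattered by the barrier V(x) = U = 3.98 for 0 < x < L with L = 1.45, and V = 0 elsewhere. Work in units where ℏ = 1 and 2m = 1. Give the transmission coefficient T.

T = 0.0370

Since E < U the interior solution is evanescent with decay constant κ = √(2m(U − E))/ℏ = 1.584.
κL = 2.297, sinh(κL) = 4.923.
Matching ψ, ψ′ at both faces gives T = [1 + U² sinh²(κL) / (4E(U − E))]⁻¹ = 1/27.01 = 0.0370.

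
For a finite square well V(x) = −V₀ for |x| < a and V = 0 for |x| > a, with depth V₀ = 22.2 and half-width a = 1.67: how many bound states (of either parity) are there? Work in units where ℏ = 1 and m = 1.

The dimensionless depth is z₀ = a√(2mV₀)/ℏ = 1.67 × √(44.40) = 11.13.
A new bound state (alternating even/odd) appears each time z₀ passes a multiple of π/2, so N = ⌊2z₀/π⌋ + 1 = ⌊7.084⌋ + 1 = 8.

N = 8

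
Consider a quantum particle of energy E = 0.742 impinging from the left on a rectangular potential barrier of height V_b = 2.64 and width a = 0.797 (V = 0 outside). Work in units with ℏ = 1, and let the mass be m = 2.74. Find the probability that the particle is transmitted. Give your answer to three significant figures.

Since E < V_b the interior solution is evanescent with decay constant κ = √(2m(V_b − E))/ℏ = 3.225.
κa = 2.570, sinh(κa) = 6.497.
Matching ψ, ψ′ at both faces gives T = [1 + V_b² sinh²(κa) / (4E(V_b − E))]⁻¹ = 1/53.23 = 0.0188.

T = 0.0188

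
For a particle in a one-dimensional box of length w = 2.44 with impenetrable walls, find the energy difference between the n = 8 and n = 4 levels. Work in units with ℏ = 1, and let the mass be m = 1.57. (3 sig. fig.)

E_n = n²π²ℏ²/(2mw²), so ΔE = (8² − 4²) π²ℏ²/(2mw²).
ΔE = 48 × π² / (2 × 1.57 × 2.44²) = 25.34.

ΔE = 25.3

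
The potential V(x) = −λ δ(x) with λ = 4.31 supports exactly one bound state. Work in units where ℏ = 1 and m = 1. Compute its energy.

The bound state is ψ(x) = √κ e^{−κ|x|}. The derivative jump ψ'(0⁺) − ψ'(0⁻) = −(2mλ/ℏ²)ψ(0) fixes κ = mλ/ℏ² = 4.310.
Then E = −ℏ²κ²/(2m) = −mλ²/(2ℏ²) = -9.288.

E = -9.29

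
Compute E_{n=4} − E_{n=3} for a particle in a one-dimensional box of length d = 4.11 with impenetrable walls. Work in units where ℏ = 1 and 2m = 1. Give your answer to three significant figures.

ΔE = 4.09

E_n = n²π²ℏ²/(2md²), so ΔE = (4² − 3²) π²ℏ²/(2md²).
ΔE = 7 × π² / (2 × 0.5 × 4.11²) = 4.090.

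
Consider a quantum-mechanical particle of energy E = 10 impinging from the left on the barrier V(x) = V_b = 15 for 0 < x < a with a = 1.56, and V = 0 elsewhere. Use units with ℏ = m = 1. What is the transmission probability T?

T = 0.000184

Since E < V_b the interior solution is evanescent with decay constant κ = √(2m(V_b − E))/ℏ = 3.162.
κa = 4.933, sinh(κa) = 69.40.
The exact tunnelling result is T⁻¹ = 1 + V_b² sinh²(κa) / [4E(V_b − E)] = 5420, so T = 0.000184.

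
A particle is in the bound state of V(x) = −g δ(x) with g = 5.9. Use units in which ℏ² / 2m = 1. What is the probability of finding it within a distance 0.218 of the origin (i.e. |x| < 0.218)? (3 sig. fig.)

P = 0.724

The normalised bound state is ψ = √κ e^{−κ|x|} with κ = mg/ℏ² = 2.950.
P(|x| < d) = ∫_{−d}^{d} κ e^{−2κ|x|} dx = 1 − e^{−2κd} = 1 − e^{−1.286} = 0.7237.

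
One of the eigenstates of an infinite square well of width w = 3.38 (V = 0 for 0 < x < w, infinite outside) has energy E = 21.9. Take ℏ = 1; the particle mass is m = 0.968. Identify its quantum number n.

From E_n = n²π²ℏ²/(2mw²) invert to n = √(2mw²E)/(πℏ).
n = (3.38/π) × √(2 × 0.968 × 21.9) = 7.006 → n = 7.

n = 7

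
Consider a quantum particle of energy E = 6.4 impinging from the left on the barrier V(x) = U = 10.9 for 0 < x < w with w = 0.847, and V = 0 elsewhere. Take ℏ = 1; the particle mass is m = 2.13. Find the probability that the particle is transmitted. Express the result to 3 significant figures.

T = 0.00233

Since E < U the interior solution is evanescent with decay constant κ = √(2m(U − E))/ℏ = 4.378.
κw = 3.708, sinh(κw) = 20.38.
Matching ψ, ψ′ at both faces gives T = [1 + U² sinh²(κw) / (4E(U − E))]⁻¹ = 1/429.5 = 0.00233.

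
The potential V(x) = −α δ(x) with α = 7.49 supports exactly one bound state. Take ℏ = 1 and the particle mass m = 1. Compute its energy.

For x ≠ 0 the bound state is ψ ∝ e^{−κ|x|}; integrating the TISE across the delta gives the cusp condition 2κ = 2mα/ℏ², so κ = 7.490.
Then E = −ℏ²κ²/(2m) = −mα²/(2ℏ²) = -28.05.

E = -28.1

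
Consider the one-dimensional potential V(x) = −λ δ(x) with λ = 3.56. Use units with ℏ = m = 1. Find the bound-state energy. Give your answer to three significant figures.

The bound state is ψ(x) = √κ e^{−κ|x|}. The derivative jump ψ'(0⁺) − ψ'(0⁻) = −(2mλ/ℏ²)ψ(0) fixes κ = mλ/ℏ² = 3.560.
Then E = −ℏ²κ²/(2m) = −mλ²/(2ℏ²) = -6.337.

E = -6.34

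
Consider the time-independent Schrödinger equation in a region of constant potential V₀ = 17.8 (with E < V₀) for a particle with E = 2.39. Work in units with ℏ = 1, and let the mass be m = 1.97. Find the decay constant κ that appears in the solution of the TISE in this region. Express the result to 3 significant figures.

Since E < V₀ the TISE in this region is ψ'' = κ²ψ with κ = √(2m(V₀ − E))/ℏ.
κ = √(2 × 1.97 × 15.41) = 7.792.

κ = 7.79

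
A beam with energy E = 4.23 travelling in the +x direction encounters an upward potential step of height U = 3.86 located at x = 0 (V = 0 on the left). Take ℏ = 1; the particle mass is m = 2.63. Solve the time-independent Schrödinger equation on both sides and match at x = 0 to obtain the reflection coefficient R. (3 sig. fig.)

R = 0.295

The wavenumbers are k₁ = √(2mE)/ℏ = 4.717 on the left and k₂ = √(2m(E − U))/ℏ = 1.395 on the right.
Matching ψ and ψ′ at x = 0 gives r = (k₁ − k₂)/(k₁ + k₂), so R = r² = 0.2954 and T = 1 − R = 0.7046.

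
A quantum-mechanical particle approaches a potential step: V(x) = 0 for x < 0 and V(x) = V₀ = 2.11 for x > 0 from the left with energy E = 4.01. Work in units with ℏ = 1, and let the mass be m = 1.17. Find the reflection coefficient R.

The wavenumbers are k₁ = √(2mE)/ℏ = 3.063 on the left and k₂ = √(2m(E − V₀))/ℏ = 2.109 on the right.
Continuity of ψ and ψ′ at the step yields the reflection amplitude r = (k₁ − k₂)/(k₁ + k₂) = 0.1846; thus R = |r|² = 0.03407, T = 0.9659.

R = 0.0341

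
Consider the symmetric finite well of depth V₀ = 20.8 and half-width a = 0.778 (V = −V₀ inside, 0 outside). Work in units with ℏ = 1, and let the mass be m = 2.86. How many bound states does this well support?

The dimensionless depth is z₀ = a√(2mV₀)/ℏ = 0.778 × √(119.0) = 8.486.
A new bound state (alternating even/odd) appears each time z₀ passes a multiple of π/2, so N = ⌊2z₀/π⌋ + 1 = ⌊5.402⌋ + 1 = 6.

N = 6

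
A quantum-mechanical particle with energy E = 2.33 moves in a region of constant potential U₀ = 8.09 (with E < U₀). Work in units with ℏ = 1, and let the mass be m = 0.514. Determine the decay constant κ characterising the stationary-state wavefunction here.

Since E < U₀ the TISE in this region is ψ'' = κ²ψ with κ = √(2m(U₀ − E))/ℏ.
κ = √(2 × 0.514 × 5.76) = 2.433.

κ = 2.43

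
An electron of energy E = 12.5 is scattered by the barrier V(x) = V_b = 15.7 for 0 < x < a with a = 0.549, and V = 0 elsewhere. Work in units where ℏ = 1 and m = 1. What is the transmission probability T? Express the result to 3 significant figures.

T = 0.155

Since E < V_b the interior solution is evanescent with decay constant κ = √(2m(V_b − E))/ℏ = 2.530.
κa = 1.389, sinh(κa) = 1.880.
Matching ψ, ψ′ at both faces gives T = [1 + V_b² sinh²(κa) / (4E(V_b − E))]⁻¹ = 1/6.448 = 0.155.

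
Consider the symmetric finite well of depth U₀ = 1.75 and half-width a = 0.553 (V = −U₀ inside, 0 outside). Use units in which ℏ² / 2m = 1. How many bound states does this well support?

N = 1

Define the well-strength parameter z₀ = (a/ℏ)√(2mU₀) = 0.553 × √(2·0.5·1.75) = 0.7316.
The even/odd transcendental equations gain one root per π/2 in z₀, giving N = 1 + ⌊2z₀/π⌋ = 1 + ⌊0.4657⌋ = 1.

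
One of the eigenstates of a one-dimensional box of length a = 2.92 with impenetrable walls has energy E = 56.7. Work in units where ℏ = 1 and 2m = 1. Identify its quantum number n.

From E_n = n²π²ℏ²/(2ma²) invert to n = √(2ma²E)/(πℏ).
n = (2.92/π) × √(2 × 0.5 × 56.7) = 6.999 → n = 7.

n = 7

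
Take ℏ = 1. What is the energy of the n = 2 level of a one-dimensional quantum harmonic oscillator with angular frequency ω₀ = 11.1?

E = 27.8

Using E_n = (n + ½)ℏω₀: E_2 = 2.5 × 11.1 = 27.75.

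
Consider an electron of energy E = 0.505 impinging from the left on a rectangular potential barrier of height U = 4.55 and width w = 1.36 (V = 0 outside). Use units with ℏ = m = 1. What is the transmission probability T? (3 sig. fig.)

T = 0.000689

E < U: inside the barrier ψ ∝ e^{±κx} with κ = √(2m(U − E))/ℏ = 2.844.
κw = 3.868, sinh(κw) = 23.92.
Matching ψ, ψ′ at both faces gives T = [1 + U² sinh²(κw) / (4E(U − E))]⁻¹ = 1/1451 = 0.000689.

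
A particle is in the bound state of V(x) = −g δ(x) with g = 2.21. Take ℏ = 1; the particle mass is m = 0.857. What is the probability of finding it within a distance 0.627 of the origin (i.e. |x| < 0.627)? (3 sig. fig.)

The normalised bound state is ψ = √κ e^{−κ|x|} with κ = mg/ℏ² = 1.894.
P(|x| < d) = ∫_{−d}^{d} κ e^{−2κ|x|} dx = 1 − e^{−2κd} = 1 − e^{−2.375} = 0.9070.

P = 0.907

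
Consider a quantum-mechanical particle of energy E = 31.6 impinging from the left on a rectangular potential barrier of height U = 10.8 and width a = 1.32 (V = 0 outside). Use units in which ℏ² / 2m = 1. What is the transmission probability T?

Above the barrier the interior wavenumber is k₂ = √(2m(E − U))/ℏ = 4.561, giving phase k₂a = 6.020.
Matching at both interfaces gives T⁻¹ = 1 + U² sin²(k₂a) / [4E(E − U)] = 1.003, hence T = 0.997.

T = 0.997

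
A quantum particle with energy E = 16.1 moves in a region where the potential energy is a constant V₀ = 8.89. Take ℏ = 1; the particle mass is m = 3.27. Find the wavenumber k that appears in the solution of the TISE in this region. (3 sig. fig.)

With E > V₀ the solution is oscillatory, ψ ∝ e^{±ikx} with k = √(2m(E − V₀))/ℏ.
k = √(2 × 3.27 × 7.21) = 6.867.

k = 6.87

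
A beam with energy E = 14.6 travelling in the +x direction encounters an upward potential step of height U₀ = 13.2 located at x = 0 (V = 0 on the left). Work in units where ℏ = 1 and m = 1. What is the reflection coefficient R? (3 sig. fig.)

R = 0.278

On each side the TISE gives plane waves with k = √(2m(E − V))/ℏ: k₁ = √(2·1·14.6) = 5.404, k₂ = √(2·1·1.4) = 1.673.
Matching ψ and ψ′ at x = 0 gives r = (k₁ − k₂)/(k₁ + k₂), so R = r² = 0.2778 and T = 1 − R = 0.7222.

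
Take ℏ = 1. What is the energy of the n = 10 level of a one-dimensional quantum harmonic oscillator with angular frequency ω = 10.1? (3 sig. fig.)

Using E_n = (n + ½)ℏω: E_10 = 10.5 × 10.1 = 106.1.

E = 106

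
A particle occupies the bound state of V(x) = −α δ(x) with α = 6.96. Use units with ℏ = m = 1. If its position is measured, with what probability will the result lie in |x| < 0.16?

P = 0.892

The normalised bound state is ψ = √κ e^{−κ|x|} with κ = mα/ℏ² = 6.960.
P(|x| < d) = ∫_{−d}^{d} κ e^{−2κ|x|} dx = 1 − e^{−2κd} = 1 − e^{−2.227} = 0.8922.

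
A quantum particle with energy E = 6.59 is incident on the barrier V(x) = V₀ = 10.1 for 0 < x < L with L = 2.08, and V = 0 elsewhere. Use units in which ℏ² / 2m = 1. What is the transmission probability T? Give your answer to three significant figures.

T = 0.00149

Since E < V₀ the interior solution is evanescent with decay constant κ = √(2m(V₀ − E))/ℏ = 1.873.
κL = 3.897, sinh(κL) = 24.61.
Matching ψ, ψ′ at both faces gives T = [1 + V₀² sinh²(κL) / (4E(V₀ − E))]⁻¹ = 1/669.0 = 0.00149.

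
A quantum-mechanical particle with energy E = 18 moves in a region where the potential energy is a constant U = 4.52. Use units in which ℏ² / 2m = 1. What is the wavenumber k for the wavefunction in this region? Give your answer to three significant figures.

k = 3.67

With E > U the solution is oscillatory, ψ ∝ e^{±ikx} with k = √(2m(E − U))/ℏ.
k = √(2 × 0.5 × 13.48) = 3.672.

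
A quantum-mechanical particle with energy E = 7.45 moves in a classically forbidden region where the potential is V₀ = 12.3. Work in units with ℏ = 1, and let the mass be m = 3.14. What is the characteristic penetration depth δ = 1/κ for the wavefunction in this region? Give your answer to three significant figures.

δ = 0.181

Since E < V₀ the TISE in this region is ψ'' = κ²ψ with κ = √(2m(V₀ − E))/ℏ.
κ = √(2 × 3.14 × 4.85) = 5.519. The penetration depth is δ = 1/κ = 0.181.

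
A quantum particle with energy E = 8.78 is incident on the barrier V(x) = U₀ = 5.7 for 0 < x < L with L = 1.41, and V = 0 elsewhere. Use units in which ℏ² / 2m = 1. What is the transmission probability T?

E > U₀: inside the barrier k₂ = √(2m(E − U₀))/ℏ = 1.755, k₂L = 2.475.
T = [1 + U₀² sin²(k₂L) / (4E(E − U₀))]⁻¹ = 1/1.115 = 0.897.

T = 0.897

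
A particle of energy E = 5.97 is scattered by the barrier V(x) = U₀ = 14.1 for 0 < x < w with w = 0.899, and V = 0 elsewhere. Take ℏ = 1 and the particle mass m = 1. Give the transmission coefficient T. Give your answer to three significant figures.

T = 0.00277

Since E < U₀ the interior solution is evanescent with decay constant κ = √(2m(U₀ − E))/ℏ = 4.032.
κw = 3.625, sinh(κw) = 18.75.
The exact tunnelling result is T⁻¹ = 1 + U₀² sinh²(κw) / [4E(U₀ − E)] = 361.0, so T = 0.00277.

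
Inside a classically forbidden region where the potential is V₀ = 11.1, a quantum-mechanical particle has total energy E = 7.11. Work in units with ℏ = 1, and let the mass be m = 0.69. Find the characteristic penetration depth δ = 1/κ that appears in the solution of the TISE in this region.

Since E < V₀ the TISE in this region is ψ'' = κ²ψ with κ = √(2m(V₀ − E))/ℏ.
κ = √(2 × 0.69 × 3.99) = 2.347. The penetration depth is δ = 1/κ = 0.426.

δ = 0.426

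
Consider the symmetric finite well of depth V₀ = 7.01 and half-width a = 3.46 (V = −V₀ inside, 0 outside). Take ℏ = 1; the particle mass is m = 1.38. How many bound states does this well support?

N = 10

Define the well-strength parameter z₀ = (a/ℏ)√(2mV₀) = 3.46 × √(2·1.38·7.01) = 15.22.
A new bound state (alternating even/odd) appears each time z₀ passes a multiple of π/2, so N = ⌊2z₀/π⌋ + 1 = ⌊9.689⌋ + 1 = 10.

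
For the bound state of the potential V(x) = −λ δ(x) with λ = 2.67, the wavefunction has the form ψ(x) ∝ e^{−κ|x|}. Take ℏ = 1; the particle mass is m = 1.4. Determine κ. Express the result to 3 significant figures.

Integrating the TISE across x = 0 gives the cusp condition ψ'(0⁺) − ψ'(0⁻) = −(2mλ/ℏ²)ψ(0).
With ψ ∝ e^{−κ|x|} this yields −2κ = −2mλ/ℏ², so κ = mλ/ℏ² = 3.738.

κ = 3.74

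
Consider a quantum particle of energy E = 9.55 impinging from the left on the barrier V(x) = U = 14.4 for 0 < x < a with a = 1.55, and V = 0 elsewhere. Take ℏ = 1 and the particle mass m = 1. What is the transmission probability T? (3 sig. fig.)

T = 0.000229

E < U: inside the barrier ψ ∝ e^{±κx} with κ = √(2m(U − E))/ℏ = 3.114.
κa = 4.827, sinh(κa) = 62.44.
Matching ψ, ψ′ at both faces gives T = [1 + U² sinh²(κa) / (4E(U − E))]⁻¹ = 1/4365 = 0.000229.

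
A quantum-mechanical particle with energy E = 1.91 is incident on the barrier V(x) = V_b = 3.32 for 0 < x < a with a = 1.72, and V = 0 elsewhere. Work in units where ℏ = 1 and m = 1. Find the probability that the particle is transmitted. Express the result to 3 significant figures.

T = 0.0120

E < V_b: inside the barrier ψ ∝ e^{±κx} with κ = √(2m(V_b − E))/ℏ = 1.679.
κa = 2.888, sinh(κa) = 8.954.
The exact tunnelling result is T⁻¹ = 1 + V_b² sinh²(κa) / [4E(V_b − E)] = 83.04, so T = 0.0120.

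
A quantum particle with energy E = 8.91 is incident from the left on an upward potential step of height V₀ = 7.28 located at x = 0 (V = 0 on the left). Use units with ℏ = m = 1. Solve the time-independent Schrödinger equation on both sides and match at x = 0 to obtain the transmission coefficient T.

The wavenumbers are k₁ = √(2mE)/ℏ = 4.221 on the left and k₂ = √(2m(E − V₀))/ℏ = 1.806 on the right.
Matching ψ and ψ′ at x = 0 gives r = (k₁ − k₂)/(k₁ + k₂), so R = r² = 0.1607 and T = 1 − R = 0.8393.

T = 0.839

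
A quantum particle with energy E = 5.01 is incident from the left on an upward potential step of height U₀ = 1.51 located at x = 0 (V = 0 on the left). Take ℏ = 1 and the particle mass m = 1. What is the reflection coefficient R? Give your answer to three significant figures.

On each side the TISE gives plane waves with k = √(2m(E − V))/ℏ: k₁ = √(2·1·5.01) = 3.165, k₂ = √(2·1·3.5) = 2.646.
Continuity of ψ and ψ′ at the step yields the reflection amplitude r = (k₁ − k₂)/(k₁ + k₂) = 0.08943; thus R = |r|² = 0.007997, T = 0.9920.

R = 0.00800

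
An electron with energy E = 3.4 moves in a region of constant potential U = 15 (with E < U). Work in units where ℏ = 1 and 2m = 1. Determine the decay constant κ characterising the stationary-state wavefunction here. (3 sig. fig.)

κ = 3.41

Since E < U the TISE in this region is ψ'' = κ²ψ with κ = √(2m(U − E))/ℏ.
κ = √(2 × 0.5 × 11.6) = 3.406.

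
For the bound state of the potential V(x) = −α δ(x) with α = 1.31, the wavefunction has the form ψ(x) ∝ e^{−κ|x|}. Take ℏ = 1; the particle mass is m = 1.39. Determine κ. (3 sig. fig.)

Integrate −(ℏ²/2m)ψ'' − αδ(x)ψ = Eψ from −ε to +ε: the ψ'' term gives ψ'(0⁺) − ψ'(0⁻) and the δ term gives −(2mα/ℏ²)ψ(0).
With ψ ∝ e^{−κ|x|} this yields −2κ = −2mα/ℏ², so κ = mα/ℏ² = 1.821.

κ = 1.82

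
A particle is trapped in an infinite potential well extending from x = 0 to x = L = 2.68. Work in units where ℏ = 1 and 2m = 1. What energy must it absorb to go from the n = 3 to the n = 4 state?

E_n = n²π²ℏ²/(2mL²), so ΔE = (4² − 3²) π²ℏ²/(2mL²).
ΔE = 7 × π² / (2 × 0.5 × 2.68²) = 9.619.

ΔE = 9.62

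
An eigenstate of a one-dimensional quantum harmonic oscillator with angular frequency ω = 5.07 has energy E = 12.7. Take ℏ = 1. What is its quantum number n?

n = 2

Invert E_n = (n + ½)ℏω: n = E/ℏω − ½ = 2.005, so n = 2.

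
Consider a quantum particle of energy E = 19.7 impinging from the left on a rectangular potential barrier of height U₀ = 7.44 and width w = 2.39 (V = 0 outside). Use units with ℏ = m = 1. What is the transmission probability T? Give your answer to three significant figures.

T = 0.975

E > U₀: inside the barrier k₂ = √(2m(E − U₀))/ℏ = 4.952, k₂w = 11.83.
Matching at both interfaces gives T⁻¹ = 1 + U₀² sin²(k₂w) / [4E(E − U₀)] = 1.026, hence T = 0.975.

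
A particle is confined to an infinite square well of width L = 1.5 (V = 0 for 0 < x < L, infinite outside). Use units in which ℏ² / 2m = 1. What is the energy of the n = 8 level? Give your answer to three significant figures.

Requiring ψ(0) = ψ(L) = 0 quantises k = nπ/L, hence E_n = ℏ²k²/2m = n²π²ℏ²/(2mL²).
E_8 = 8² × π² / (2 × 0.5 × 1.5²) = 280.7.

E = 281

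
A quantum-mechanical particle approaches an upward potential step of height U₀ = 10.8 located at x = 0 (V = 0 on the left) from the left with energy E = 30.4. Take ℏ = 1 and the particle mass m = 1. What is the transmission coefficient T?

The wavenumbers are k₁ = √(2mE)/ℏ = 7.797 on the left and k₂ = √(2m(E − U₀))/ℏ = 6.261 on the right.
Matching ψ and ψ′ at x = 0 gives r = (k₁ − k₂)/(k₁ + k₂), so R = r² = 0.01194 and T = 1 − R = 0.9881.

T = 0.988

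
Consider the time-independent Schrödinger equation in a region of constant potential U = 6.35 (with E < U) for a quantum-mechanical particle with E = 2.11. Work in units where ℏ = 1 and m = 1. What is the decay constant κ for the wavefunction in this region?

κ = 2.91

Since E < U the TISE in this region is ψ'' = κ²ψ with κ = √(2m(U − E))/ℏ.
κ = √(2 × 1 × 4.24) = 2.912.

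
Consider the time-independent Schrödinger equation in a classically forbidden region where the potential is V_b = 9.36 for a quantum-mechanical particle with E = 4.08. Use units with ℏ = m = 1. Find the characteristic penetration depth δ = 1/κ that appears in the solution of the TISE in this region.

δ = 0.308

Since E < V_b the TISE in this region is ψ'' = κ²ψ with κ = √(2m(V_b − E))/ℏ.
κ = √(2 × 1 × 5.28) = 3.250. The penetration depth is δ = 1/κ = 0.308.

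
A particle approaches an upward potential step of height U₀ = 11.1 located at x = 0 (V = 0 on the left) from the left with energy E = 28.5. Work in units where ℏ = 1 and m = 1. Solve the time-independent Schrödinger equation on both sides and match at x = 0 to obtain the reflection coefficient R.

R = 0.0151

The wavenumbers are k₁ = √(2mE)/ℏ = 7.550 on the left and k₂ = √(2m(E − U₀))/ℏ = 5.899 on the right.
Matching ψ and ψ′ at x = 0 gives r = (k₁ − k₂)/(k₁ + k₂), so R = r² = 0.01506 and T = 1 − R = 0.9849.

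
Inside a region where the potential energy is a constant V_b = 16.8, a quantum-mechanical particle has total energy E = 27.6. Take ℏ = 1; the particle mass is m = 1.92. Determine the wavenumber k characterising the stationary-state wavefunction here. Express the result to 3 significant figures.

With E > V_b the solution is oscillatory, ψ ∝ e^{±ikx} with k = √(2m(E − V_b))/ℏ.
k = √(2 × 1.92 × 10.8) = 6.440.

k = 6.44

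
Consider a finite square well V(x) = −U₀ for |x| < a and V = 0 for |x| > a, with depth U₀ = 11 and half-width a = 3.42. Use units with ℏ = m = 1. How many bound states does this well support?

The dimensionless depth is z₀ = a√(2mU₀)/ℏ = 3.42 × √(22.00) = 16.04.
A new bound state (alternating even/odd) appears each time z₀ passes a multiple of π/2, so N = ⌊2z₀/π⌋ + 1 = ⌊10.21⌋ + 1 = 11.

N = 11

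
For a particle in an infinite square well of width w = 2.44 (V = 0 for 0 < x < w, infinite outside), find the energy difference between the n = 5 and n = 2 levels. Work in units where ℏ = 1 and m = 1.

E_n = n²π²ℏ²/(2mw²), so ΔE = (5² − 2²) π²ℏ²/(2mw²).
ΔE = 21 × π² / (2 × 1 × 2.44²) = 17.41.

ΔE = 17.4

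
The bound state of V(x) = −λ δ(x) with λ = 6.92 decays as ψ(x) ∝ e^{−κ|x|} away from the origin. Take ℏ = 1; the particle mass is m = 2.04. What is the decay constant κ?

Integrate −(ℏ²/2m)ψ'' − λδ(x)ψ = Eψ from −ε to +ε: the ψ'' term gives ψ'(0⁺) − ψ'(0⁻) and the δ term gives −(2mλ/ℏ²)ψ(0).
With ψ ∝ e^{−κ|x|} this yields −2κ = −2mλ/ℏ², so κ = mλ/ℏ² = 14.12.

κ = 14.1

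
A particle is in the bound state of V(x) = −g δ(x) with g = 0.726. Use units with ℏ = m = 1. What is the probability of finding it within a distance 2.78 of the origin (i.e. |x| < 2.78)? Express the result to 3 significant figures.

The normalised bound state is ψ = √κ e^{−κ|x|} with κ = mg/ℏ² = 0.7260.
P(|x| < d) = ∫_{−d}^{d} κ e^{−2κ|x|} dx = 1 − e^{−2κd} = 1 − e^{−4.037} = 0.9823.

P = 0.982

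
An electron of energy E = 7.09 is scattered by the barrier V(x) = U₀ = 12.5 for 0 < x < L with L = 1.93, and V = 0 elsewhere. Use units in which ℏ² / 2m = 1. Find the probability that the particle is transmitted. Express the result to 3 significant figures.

T = 0.000495

E < U₀: inside the barrier ψ ∝ e^{±κx} with κ = √(2m(U₀ − E))/ℏ = 2.326.
κL = 4.489, sinh(κL) = 44.51.
Matching ψ, ψ′ at both faces gives T = [1 + U₀² sinh²(κL) / (4E(U₀ − E))]⁻¹ = 1/2019 = 0.000495.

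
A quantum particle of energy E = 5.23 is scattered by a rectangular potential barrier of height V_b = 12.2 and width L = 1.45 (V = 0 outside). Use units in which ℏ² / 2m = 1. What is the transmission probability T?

T = 0.00185

Since E < V_b the interior solution is evanescent with decay constant κ = √(2m(V_b − E))/ℏ = 2.640.
κL = 3.828, sinh(κL) = 22.98.
Matching ψ, ψ′ at both faces gives T = [1 + V_b² sinh²(κL) / (4E(V_b − E))]⁻¹ = 1/539.9 = 0.00185.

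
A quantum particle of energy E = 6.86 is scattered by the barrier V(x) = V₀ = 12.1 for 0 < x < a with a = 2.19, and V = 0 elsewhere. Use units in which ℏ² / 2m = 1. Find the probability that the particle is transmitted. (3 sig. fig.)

T = 0.000174

E < V₀: inside the barrier ψ ∝ e^{±κx} with κ = √(2m(V₀ − E))/ℏ = 2.289.
κa = 5.013, sinh(κa) = 75.18.
Matching ψ, ψ′ at both faces gives T = [1 + V₀² sinh²(κa) / (4E(V₀ − E))]⁻¹ = 1/5757 = 0.000174.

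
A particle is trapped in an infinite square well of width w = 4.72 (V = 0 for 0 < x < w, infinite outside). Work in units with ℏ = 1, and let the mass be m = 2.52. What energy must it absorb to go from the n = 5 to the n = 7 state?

ΔE = 2.11

E_n = n²π²ℏ²/(2mw²), so ΔE = (7² − 5²) π²ℏ²/(2mw²).
ΔE = 24 × π² / (2 × 2.52 × 4.72²) = 2.110.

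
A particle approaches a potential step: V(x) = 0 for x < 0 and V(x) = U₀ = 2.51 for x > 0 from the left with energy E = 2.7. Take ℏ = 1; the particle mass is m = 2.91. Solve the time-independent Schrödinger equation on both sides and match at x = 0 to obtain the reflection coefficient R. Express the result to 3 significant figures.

The wavenumbers are k₁ = √(2mE)/ℏ = 3.964 on the left and k₂ = √(2m(E − U₀))/ℏ = 1.052 on the right.
Matching ψ and ψ′ at x = 0 gives r = (k₁ − k₂)/(k₁ + k₂), so R = r² = 0.3372 and T = 1 − R = 0.6628.

R = 0.337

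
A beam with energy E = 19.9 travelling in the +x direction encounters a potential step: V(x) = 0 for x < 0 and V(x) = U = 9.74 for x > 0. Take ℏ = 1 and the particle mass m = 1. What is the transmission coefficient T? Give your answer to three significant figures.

T = 0.972

On each side the TISE gives plane waves with k = √(2m(E − V))/ℏ: k₁ = √(2·1·19.9) = 6.309, k₂ = √(2·1·10.16) = 4.508.
Continuity of ψ and ψ′ at the step yields the reflection amplitude r = (k₁ − k₂)/(k₁ + k₂) = 0.1665; thus R = |r|² = 0.02772, T = 0.9723.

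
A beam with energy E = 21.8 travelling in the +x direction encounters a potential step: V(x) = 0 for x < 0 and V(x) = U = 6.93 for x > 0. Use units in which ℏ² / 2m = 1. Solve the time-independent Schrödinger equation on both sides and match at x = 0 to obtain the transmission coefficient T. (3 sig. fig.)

The wavenumbers are k₁ = √(2mE)/ℏ = 4.669 on the left and k₂ = √(2m(E − U))/ℏ = 3.856 on the right.
Matching ψ and ψ′ at x = 0 gives r = (k₁ − k₂)/(k₁ + k₂), so R = r² = 0.009092 and T = 1 − R = 0.9909.

T = 0.991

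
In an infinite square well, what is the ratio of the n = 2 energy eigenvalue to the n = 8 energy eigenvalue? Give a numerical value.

0.0625

Since E_n ∝ n², the ratio is (2/8)² = 0.0625.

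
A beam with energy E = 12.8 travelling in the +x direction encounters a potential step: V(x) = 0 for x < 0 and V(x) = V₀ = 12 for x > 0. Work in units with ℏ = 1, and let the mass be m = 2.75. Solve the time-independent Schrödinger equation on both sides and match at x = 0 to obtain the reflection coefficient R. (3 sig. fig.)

The wavenumbers are k₁ = √(2mE)/ℏ = 8.390 on the left and k₂ = √(2m(E − V₀))/ℏ = 2.098 on the right.
Matching ψ and ψ′ at x = 0 gives r = (k₁ − k₂)/(k₁ + k₂), so R = r² = 0.3600 and T = 1 − R = 0.6400.

R = 0.360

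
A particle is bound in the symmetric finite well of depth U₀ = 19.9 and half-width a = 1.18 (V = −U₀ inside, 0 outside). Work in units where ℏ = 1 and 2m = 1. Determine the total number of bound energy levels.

N = 4

Define the well-strength parameter z₀ = (a/ℏ)√(2mU₀) = 1.18 × √(2·0.5·19.9) = 5.264.
A new bound state (alternating even/odd) appears each time z₀ passes a multiple of π/2, so N = ⌊2z₀/π⌋ + 1 = ⌊3.351⌋ + 1 = 4.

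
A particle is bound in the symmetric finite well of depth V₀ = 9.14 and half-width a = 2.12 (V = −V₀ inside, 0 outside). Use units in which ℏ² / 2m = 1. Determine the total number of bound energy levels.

The dimensionless depth is z₀ = a√(2mV₀)/ℏ = 2.12 × √(9.140) = 6.409.
The even/odd transcendental equations gain one root per π/2 in z₀, giving N = 1 + ⌊2z₀/π⌋ = 1 + ⌊4.080⌋ = 5.

N = 5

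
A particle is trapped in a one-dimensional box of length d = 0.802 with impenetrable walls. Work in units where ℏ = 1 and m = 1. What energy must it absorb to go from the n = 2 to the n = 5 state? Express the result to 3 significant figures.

ΔE = 161

E_n = n²π²ℏ²/(2md²), so ΔE = (5² − 2²) π²ℏ²/(2md²).
ΔE = 21 × π² / (2 × 1 × 0.802²) = 161.1.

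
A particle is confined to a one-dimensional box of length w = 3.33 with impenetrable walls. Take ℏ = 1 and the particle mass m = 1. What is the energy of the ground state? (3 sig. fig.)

Requiring ψ(0) = ψ(w) = 0 quantises k = nπ/w, hence E_n = ℏ²k²/2m = n²π²ℏ²/(2mw²).
E_1 = 1² × π² / (2 × 1 × 3.33²) = 0.4450.

E = 0.445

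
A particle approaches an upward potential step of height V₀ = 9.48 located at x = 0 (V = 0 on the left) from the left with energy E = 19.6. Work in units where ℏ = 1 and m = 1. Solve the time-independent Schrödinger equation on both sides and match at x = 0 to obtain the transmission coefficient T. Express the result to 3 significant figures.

On each side the TISE gives plane waves with k = √(2m(E − V))/ℏ: k₁ = √(2·1·19.6) = 6.261, k₂ = √(2·1·10.12) = 4.499.
Continuity of ψ and ψ′ at the step yields the reflection amplitude r = (k₁ − k₂)/(k₁ + k₂) = 0.1638; thus R = |r|² = 0.02682, T = 0.9732.

T = 0.973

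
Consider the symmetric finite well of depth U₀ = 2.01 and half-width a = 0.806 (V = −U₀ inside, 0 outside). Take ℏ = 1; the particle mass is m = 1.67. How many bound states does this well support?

The dimensionless depth is z₀ = a√(2mU₀)/ℏ = 0.806 × √(6.713) = 2.088.
A new bound state (alternating even/odd) appears each time z₀ passes a multiple of π/2, so N = ⌊2z₀/π⌋ + 1 = ⌊1.329⌋ + 1 = 2.

N = 2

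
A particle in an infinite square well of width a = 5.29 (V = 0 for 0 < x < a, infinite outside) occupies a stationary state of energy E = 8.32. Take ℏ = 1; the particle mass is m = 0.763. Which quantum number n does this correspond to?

For an infinite well E_n = n²π²ℏ²/(2ma²), so n = (a/πℏ)√(2mE).
n = (5.29/π) × √(2 × 0.763 × 8.32) = 6.000 → n = 6.

n = 6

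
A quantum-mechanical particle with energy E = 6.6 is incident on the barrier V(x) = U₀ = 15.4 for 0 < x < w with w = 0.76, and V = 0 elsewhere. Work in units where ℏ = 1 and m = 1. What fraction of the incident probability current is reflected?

Since E < U₀ the interior solution is evanescent with decay constant κ = √(2m(U₀ − E))/ℏ = 4.195.
κw = 3.188, sinh(κw) = 12.10.
The exact tunnelling result is T⁻¹ = 1 + U₀² sinh²(κw) / [4E(U₀ − E)] = 150.6, so T = 0.00664.
R = 1 − T = 0.993.

R = 0.993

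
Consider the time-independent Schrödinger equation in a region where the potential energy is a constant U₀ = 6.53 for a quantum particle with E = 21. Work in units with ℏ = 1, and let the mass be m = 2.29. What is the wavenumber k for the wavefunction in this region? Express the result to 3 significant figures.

k = 8.14

With E > U₀ the solution is oscillatory, ψ ∝ e^{±ikx} with k = √(2m(E − U₀))/ℏ.
k = √(2 × 2.29 × 14.47) = 8.141.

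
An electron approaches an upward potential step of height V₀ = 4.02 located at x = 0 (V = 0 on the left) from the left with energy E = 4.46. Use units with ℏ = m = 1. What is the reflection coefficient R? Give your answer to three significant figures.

The wavenumbers are k₁ = √(2mE)/ℏ = 2.987 on the left and k₂ = √(2m(E − V₀))/ℏ = 0.9381 on the right.
Matching ψ and ψ′ at x = 0 gives r = (k₁ − k₂)/(k₁ + k₂), so R = r² = 0.2724 and T = 1 − R = 0.7276.

R = 0.272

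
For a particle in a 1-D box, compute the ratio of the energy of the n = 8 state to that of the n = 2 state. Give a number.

16

E_n = n²π²ℏ²/(2mL²) so the ratio is n₂²/n₁² = 64/4 = 16.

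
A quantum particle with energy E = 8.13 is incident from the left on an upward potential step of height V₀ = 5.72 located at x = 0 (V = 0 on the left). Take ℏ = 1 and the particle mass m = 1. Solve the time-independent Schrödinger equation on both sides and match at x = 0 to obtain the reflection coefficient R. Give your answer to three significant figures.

On each side the TISE gives plane waves with k = √(2m(E − V))/ℏ: k₁ = √(2·1·8.13) = 4.032, k₂ = √(2·1·2.41) = 2.195.
Continuity of ψ and ψ′ at the step yields the reflection amplitude r = (k₁ − k₂)/(k₁ + k₂) = 0.2950; thus R = |r|² = 0.08700, T = 0.9130.

R = 0.0870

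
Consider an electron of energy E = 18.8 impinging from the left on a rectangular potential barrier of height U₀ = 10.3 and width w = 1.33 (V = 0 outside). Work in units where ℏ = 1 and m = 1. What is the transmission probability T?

Above the barrier the interior wavenumber is k₂ = √(2m(E − U₀))/ℏ = 4.123, giving phase k₂w = 5.484.
T = [1 + U₀² sin²(k₂w) / (4E(E − U₀))]⁻¹ = 1/1.085 = 0.921.

T = 0.921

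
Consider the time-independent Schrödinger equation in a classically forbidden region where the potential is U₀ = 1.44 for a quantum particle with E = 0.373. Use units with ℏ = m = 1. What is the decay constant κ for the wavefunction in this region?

Since E < U₀ the TISE in this region is ψ'' = κ²ψ with κ = √(2m(U₀ − E))/ℏ.
κ = √(2 × 1 × 1.067) = 1.461.

κ = 1.46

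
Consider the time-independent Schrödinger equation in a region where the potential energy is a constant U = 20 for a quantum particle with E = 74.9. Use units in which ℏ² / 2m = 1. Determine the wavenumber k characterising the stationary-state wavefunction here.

With E > U the solution is oscillatory, ψ ∝ e^{±ikx} with k = √(2m(E − U))/ℏ.
k = √(2 × 0.5 × 54.9) = 7.409.

k = 7.41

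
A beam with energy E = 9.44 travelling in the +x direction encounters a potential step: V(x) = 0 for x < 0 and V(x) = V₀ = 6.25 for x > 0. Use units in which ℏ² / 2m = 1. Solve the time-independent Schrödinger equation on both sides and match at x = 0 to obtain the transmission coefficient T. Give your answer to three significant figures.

The wavenumbers are k₁ = √(2mE)/ℏ = 3.072 on the left and k₂ = √(2m(E − V₀))/ℏ = 1.786 on the right.
Continuity of ψ and ψ′ at the step yields the reflection amplitude r = (k₁ − k₂)/(k₁ + k₂) = 0.2648; thus R = |r|² = 0.07010, T = 0.9299.

T = 0.930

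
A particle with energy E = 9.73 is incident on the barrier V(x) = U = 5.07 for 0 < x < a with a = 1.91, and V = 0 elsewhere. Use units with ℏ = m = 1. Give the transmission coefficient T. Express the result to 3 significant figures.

Above the barrier the interior wavenumber is k₂ = √(2m(E − U))/ℏ = 3.053, giving phase k₂a = 5.831.
T = [1 + U² sin²(k₂a) / (4E(E − U))]⁻¹ = 1/1.027 = 0.974.

T = 0.974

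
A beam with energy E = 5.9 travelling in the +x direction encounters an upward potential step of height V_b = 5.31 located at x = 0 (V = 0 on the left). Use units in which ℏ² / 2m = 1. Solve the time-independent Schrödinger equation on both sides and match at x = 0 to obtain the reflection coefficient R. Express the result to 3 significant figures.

R = 0.270

On each side the TISE gives plane waves with k = √(2m(E − V))/ℏ: k₁ = √(2·½·5.9) = 2.429, k₂ = √(2·½·0.59) = 0.7681.
Continuity of ψ and ψ′ at the step yields the reflection amplitude r = (k₁ − k₂)/(k₁ + k₂) = 0.5195; thus R = |r|² = 0.2699, T = 0.7301.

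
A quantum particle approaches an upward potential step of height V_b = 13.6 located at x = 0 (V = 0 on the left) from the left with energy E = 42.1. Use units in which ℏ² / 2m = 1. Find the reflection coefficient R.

R = 0.00945

The wavenumbers are k₁ = √(2mE)/ℏ = 6.488 on the left and k₂ = √(2m(E − V_b))/ℏ = 5.339 on the right.
Continuity of ψ and ψ′ at the step yields the reflection amplitude r = (k₁ − k₂)/(k₁ + k₂) = 0.09723; thus R = |r|² = 0.009453, T = 0.9905.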